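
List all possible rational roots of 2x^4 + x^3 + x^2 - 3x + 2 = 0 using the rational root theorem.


Rational root theorem: possible roots are ±p/q where:
  p divides the constant term (2): p ∈ {1, 2}
  q divides the leading coefficient (2): q ∈ {1, 2}

All possible rational roots: -2, -1, -1/2, 1/2, 1, 2

-2, -1, -1/2, 1/2, 1, 2


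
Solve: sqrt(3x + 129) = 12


Square both sides: 3x + 129 = 12^2 = 144
3x = 144 - 129 = 15
x = 5
Check: sqrt(3*5 + 129) = sqrt(144) = 12 ✓

x = 5


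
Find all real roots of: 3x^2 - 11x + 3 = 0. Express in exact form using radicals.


Using the quadratic formula: x = (-b ± sqrt(b^2 - 4ac)) / (2a)
Here a = 3, b = -11, c = 3
Discriminant = b^2 - 4ac = (-11)^2 - 4(3)(3) = 121 - 36 = 85
Since discriminant = 85 > 0, there are two real roots.
x = (11 ± sqrt(85)) / 6
Numerically: x ≈ 3.3699 or x ≈ 0.2967

x = (11 + sqrt(85)) / 6 or x = (11 - sqrt(85)) / 6


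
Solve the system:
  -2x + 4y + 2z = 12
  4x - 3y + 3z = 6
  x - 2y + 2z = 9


Using Cramer's rule. Expand each determinant along the first row.
D  = (-2)*[(-3)*2 - 3*(-2)] - 4*[4*2 - 3*1] + 2*[4*(-2) - (-3)*1]
  = (-2)*(0) - 4*(5) + 2*(-5) = -30
Dx = 12*[(-3)*2 - 3*(-2)] - 4*[6*2 - 3*9] + 2*[6*(-2) - (-3)*9]
  = 12*(0) - 4*(-15) + 2*(15) = 90
Dy = (-2)*[6*2 - 3*9] - 12*[4*2 - 3*1] + 2*[4*9 - 6*1]
  = (-2)*(-15) - 12*(5) + 2*(30) = 30
Dz = (-2)*[(-3)*9 - 6*(-2)] - 4*[4*9 - 6*1] + 12*[4*(-2) - (-3)*1]
  = (-2)*(-15) - 4*(30) + 12*(-5) = -150
x = Dx/D = 90/-30 = -3, y = Dy/D = 30/-30 = -1, z = Dz/D = -150/-30 = 5
Check eq1: (-2)(-3) + (4)(-1) + (2)(5) = 12 = 12 ✓
Check eq2: (4)(-3) + (-3)(-1) + (3)(5) = 6 = 6 ✓
Check eq3: (1)(-3) + (-2)(-1) + (2)(5) = 9 = 9 ✓

x = -3, y = -1, z = 5


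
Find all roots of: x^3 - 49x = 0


The constant term is 0, so x = 0 is a root. Factor out x:
  x^2 - 49 = 0
Solve the quadratic x^2 - 49 = 0: discriminant = 0^2 - 4(1)(-49) = 0 + 196 = 196.
sqrt(196) = 14, so x = (0 ± 14)/2: x = 7 or x = -7.
Collecting all roots found:

x = -7, x = 0, x = 7


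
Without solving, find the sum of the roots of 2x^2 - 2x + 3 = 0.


By Vieta's formulas for ax^2 + bx + c = 0:
  Sum of roots = -b/a
  Product of roots = c/a

Here a = 2, b = -2, c = 3
Sum = -(-2)/2 = 1
Product = 3/2 = 3/2

Sum = 1


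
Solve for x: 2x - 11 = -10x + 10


Starting with: 2x - 11 = -10x + 10
Move all x terms to left: (2 + 10)x = 10 + 11
Simplify: 12x = 21
Divide both sides by 12: x = 7/4

x = 7/4


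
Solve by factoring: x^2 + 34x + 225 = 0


We need two numbers that multiply to 225 and add to 34.
Those numbers are 9 and 25 (since 9 * 25 = 225 and 9 + 25 = 34).
So x^2 + 34x + 225 = (x + 9)(x + 25) = 0
Setting each factor to zero: x = -9 or x = -25

x = -25, x = -9


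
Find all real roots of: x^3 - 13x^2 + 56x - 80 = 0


Let p(x) = x^3 - 13x^2 + 56x - 80. By the rational root theorem (leading coefficient 1), any rational root is an integer divisor of 80: try ±1, ±2, ... in turn.
Test x = 1: value = -36 ≠ 0.
Test x = -1: value = -150 ≠ 0.
Test x = 2: value = -12 ≠ 0.
Test x = -2: value = -252 ≠ 0.
Test x = 4: value = 0 ✓, so (x - 4) is a factor.
Synthetic division by (x - 4): bring down 1; 1(4) - 13 = -9; (-9)(4) + 56 = 20; 20(4) - 80 = 0 → quotient x^2 - 9x + 20, remainder 0.
Solve the quadratic x^2 - 9x + 20 = 0: discriminant = (-9)^2 - 4(1)(20) = 81 - 80 = 1.
sqrt(1) = 1, so x = (9 ± 1)/2: x = 5 or x = 4.

x = 4 (multiplicity 2), x = 5


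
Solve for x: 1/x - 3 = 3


Subtract -3 from both sides: 1/x = 6
Multiply both sides by x: 1 = 6 * x
Divide by 6: x = 1/6

x = 1/6


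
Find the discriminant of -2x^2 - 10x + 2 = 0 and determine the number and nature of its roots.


For ax^2 + bx + c = 0, discriminant D = b^2 - 4ac
Here a = -2, b = -10, c = 2
D = (-10)^2 - 4(-2)(2) = 100 + 16 = 116

D = 116 > 0 but not a perfect square
The equation has 2 distinct real irrational roots.

Discriminant = 116, 2 distinct real irrational roots


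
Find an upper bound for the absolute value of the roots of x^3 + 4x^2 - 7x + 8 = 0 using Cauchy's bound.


Cauchy's bound: all roots r satisfy |r| <= 1 + max(|a_i/a_n|) for i = 0,...,n-1
where a_n is the leading coefficient.

Coefficients: [1, 4, -7, 8]
Leading coefficient a_n = 1
Ratios |a_i/a_n|: 4, 7, 8
Maximum ratio: 8
Cauchy's bound: |r| <= 1 + 8 = 9

Upper bound = 9


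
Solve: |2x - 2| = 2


An absolute value equation |expr| = 2 gives two cases:
Case 1: 2x - 2 = 2
  2x = 4, so x = 2
Case 2: 2x - 2 = -2
  2x = 0, so x = 0

x = 0, x = 2


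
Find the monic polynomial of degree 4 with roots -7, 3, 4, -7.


A monic polynomial with roots -7, 3, 4, -7 is:
p(x) = (x + 7)(x - 3)(x - 4)(x + 7)
After multiplying by (x + 7): x + 7
After multiplying by (x - 3): x^2 + 4x - 21
After multiplying by (x - 4): x^3 - 37x + 84
After multiplying by (x + 7): x^4 + 7x^3 - 37x^2 - 175x + 588

x^4 + 7x^3 - 37x^2 - 175x + 588


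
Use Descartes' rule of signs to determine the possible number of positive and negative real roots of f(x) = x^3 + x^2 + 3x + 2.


Descartes' rule of signs:

For positive roots, count sign changes in f(x) = x^3 + x^2 + 3x + 2:
Signs of coefficients: +, +, +, +
Number of sign changes: 0
Possible positive real roots: 0

For negative roots, examine f(-x) = -x^3 + x^2 - 3x + 2:
Signs of coefficients: -, +, -, +
Number of sign changes: 3
Possible negative real roots: 3, 1

Positive roots: 0; Negative roots: 3 or 1


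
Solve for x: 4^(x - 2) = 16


Express both sides with the same base.
16 = 4^2
Since the bases match, equate exponents: x - 2 = 2
So x = 2 - (-2) = 4

x = 4


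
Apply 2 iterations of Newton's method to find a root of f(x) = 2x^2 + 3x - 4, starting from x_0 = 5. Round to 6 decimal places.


Newton's method: x_(n+1) = x_n - f(x_n)/f'(x_n)
f(x) = 2x^2 + 3x - 4
f'(x) = 4x + 3

Iteration 1:
  f(5.000000) = 61.000000
  f'(5.000000) = 23.000000
  x_1 = 5.000000 - (61.000000)/(23.000000) = 2.347826

Iteration 2:
  f(2.347826) = 14.068053
  f'(2.347826) = 12.391304
  x_2 = 2.347826 - (14.068053)/(12.391304) = 1.212510

x_2 = 1.212510


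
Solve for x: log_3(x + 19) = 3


Convert to exponential form: x + 19 = 3^3 = 27
x = 27 - 19 = 8
Check: log_3(8 + 19) = log_3(27) = log_3(27) = 3 ✓

x = 8


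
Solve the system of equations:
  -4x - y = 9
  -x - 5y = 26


Using Cramer's rule:
Determinant D = (-4)(-5) - (-1)(-1) = 20 - 1 = 19
Dx = (9)(-5) - (26)(-1) = -45 + 26 = -19
Dy = (-4)(26) - (-1)(9) = -104 + 9 = -95
x = Dx/D = -19/19 = -1
y = Dy/D = -95/19 = -5

x = -1, y = -5


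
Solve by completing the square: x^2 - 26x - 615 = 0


Start: x^2 - 26x - 615 = 0
Move constant: x^2 - 26x = 615
Half of -26 is -13, squared is 169
Add 169 to both sides: x^2 - 26x + 169 = 784
(x - 13)^2 = 784
x - 13 = ±28
x = 13 + 28 = 41 or x = 13 - 28 = -15

x = -15, x = 41


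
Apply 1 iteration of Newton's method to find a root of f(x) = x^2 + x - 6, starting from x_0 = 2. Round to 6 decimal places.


Newton's method: x_(n+1) = x_n - f(x_n)/f'(x_n)
f(x) = x^2 + x - 6
f'(x) = 2x + 1

Iteration 1:
  f(2.000000) = 0.000000
  f'(2.000000) = 5.000000
  x_1 = 2.000000 - (0.000000)/(5.000000) = 2.000000

x_1 = 2.000000


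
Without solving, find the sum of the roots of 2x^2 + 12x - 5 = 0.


By Vieta's formulas for ax^2 + bx + c = 0:
  Sum of roots = -b/a
  Product of roots = c/a

Here a = 2, b = 12, c = -5
Sum = -(12)/2 = -6
Product = -5/2 = -5/2

Sum = -6


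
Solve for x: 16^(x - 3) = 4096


Express both sides with the same base.
4096 = 16^3
Since the bases match, equate exponents: x - 3 = 3
So x = 3 - (-3) = 6

x = 6


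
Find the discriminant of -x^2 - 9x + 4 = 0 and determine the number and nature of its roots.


For ax^2 + bx + c = 0, discriminant D = b^2 - 4ac
Here a = -1, b = -9, c = 4
D = (-9)^2 - 4(-1)(4) = 81 + 16 = 97

D = 97 > 0 but not a perfect square
The equation has 2 distinct real irrational roots.

Discriminant = 97, 2 distinct real irrational roots


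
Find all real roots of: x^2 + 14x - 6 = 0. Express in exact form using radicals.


Using the quadratic formula: x = (-b ± sqrt(b^2 - 4ac)) / (2a)
Here a = 1, b = 14, c = -6
Discriminant = b^2 - 4ac = 14^2 - 4(1)(-6) = 196 + 24 = 220
Since discriminant = 220 > 0, there are two real roots.
x = (-14 ± 2*sqrt(55)) / 2
Simplifying: x = -7 ± sqrt(55)
Numerically: x ≈ 0.4162 or x ≈ -14.4162

x = -7 + sqrt(55) or x = -7 - sqrt(55)


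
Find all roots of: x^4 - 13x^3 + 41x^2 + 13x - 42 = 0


Let p(x) = x^4 - 13x^3 + 41x^2 + 13x - 42. By the rational root theorem (leading coefficient 1), any rational root is an integer divisor of 42: try ±1, ±2, ... in turn.
Test x = 1: value = 0 ✓, so (x - 1) is a factor.
Synthetic division by (x - 1): bring down 1; 1(1) - 13 = -12; (-12)(1) + 41 = 29; 29(1) + 13 = 42; 42(1) - 42 = 0 → quotient x^3 - 12x^2 + 29x + 42, remainder 0.
Continue with the quotient x^3 - 12x^2 + 29x + 42 (candidates must divide 42; re-test x = 1 first in case it repeats).
Test x = 1: value = 60 ≠ 0.
Test x = -1: value = 0 ✓, so (x + 1) is a factor.
Synthetic division by (x + 1): bring down 1; 1(-1) - 12 = -13; (-13)(-1) + 29 = 42; 42(-1) + 42 = 0 → quotient x^2 - 13x + 42, remainder 0.
Solve the quadratic x^2 - 13x + 42 = 0: discriminant = (-13)^2 - 4(1)(42) = 169 - 168 = 1.
sqrt(1) = 1, so x = (13 ± 1)/2: x = 7 or x = 6.
Collecting all roots found:

x = -1, x = 1, x = 6, x = 7


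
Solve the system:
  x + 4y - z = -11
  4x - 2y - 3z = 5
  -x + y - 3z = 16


Using Cramer's rule. Expand each determinant along the first row.
D  = 1*[(-2)*(-3) - (-3)*1] - 4*[4*(-3) - (-3)*(-1)] + (-1)*[4*1 - (-2)*(-1)]
  = 1*(9) - 4*(-15) + (-1)*(2) = 67
Dx = (-11)*[(-2)*(-3) - (-3)*1] - 4*[5*(-3) - (-3)*16] + (-1)*[5*1 - (-2)*16]
  = (-11)*(9) - 4*(33) + (-1)*(37) = -268
Dy = 1*[5*(-3) - (-3)*16] - (-11)*[4*(-3) - (-3)*(-1)] + (-1)*[4*16 - 5*(-1)]
  = 1*(33) - (-11)*(-15) + (-1)*(69) = -201
Dz = 1*[(-2)*16 - 5*1] - 4*[4*16 - 5*(-1)] + (-11)*[4*1 - (-2)*(-1)]
  = 1*(-37) - 4*(69) + (-11)*(2) = -335
x = Dx/D = -268/67 = -4, y = Dy/D = -201/67 = -3, z = Dz/D = -335/67 = -5
Check eq1: (1)(-4) + (4)(-3) + (-1)(-5) = -11 = -11 ✓
Check eq2: (4)(-4) + (-2)(-3) + (-3)(-5) = 5 = 5 ✓
Check eq3: (-1)(-4) + (1)(-3) + (-3)(-5) = 16 = 16 ✓

x = -4, y = -3, z = -5


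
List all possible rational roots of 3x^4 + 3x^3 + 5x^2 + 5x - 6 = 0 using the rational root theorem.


Rational root theorem: possible roots are ±p/q where:
  p divides the constant term (-6): p ∈ {1, 2, 3, 6}
  q divides the leading coefficient (3): q ∈ {1, 3}

All possible rational roots: -6, -3, -2, -1, -2/3, -1/3, 1/3, 2/3, 1, 2, 3, 6

-6, -3, -2, -1, -2/3, -1/3, 1/3, 2/3, 1, 2, 3, 6


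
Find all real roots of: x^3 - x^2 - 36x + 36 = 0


Let p(x) = x^3 - x^2 - 36x + 36. By the rational root theorem (leading coefficient 1), any rational root is an integer divisor of 36: try ±1, ±2, ... in turn.
Test x = 1: value = 0 ✓, so (x - 1) is a factor.
Synthetic division by (x - 1): bring down 1; 1(1) - 1 = 0; 0(1) - 36 = -36; (-36)(1) + 36 = 0 → quotient x^2 - 36, remainder 0.
Solve the quadratic x^2 - 36 = 0: discriminant = 0^2 - 4(1)(-36) = 0 + 144 = 144.
sqrt(144) = 12, so x = (0 ± 12)/2: x = 6 or x = -6.

x = -6, x = 1, x = 6


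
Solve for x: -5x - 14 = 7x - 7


Starting with: -5x - 14 = 7x - 7
Move all x terms to left: (-5 - 7)x = -7 + 14
Simplify: -12x = 7
Divide both sides by -12: x = -7/12

x = -7/12


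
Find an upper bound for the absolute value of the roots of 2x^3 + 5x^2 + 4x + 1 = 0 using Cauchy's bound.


Cauchy's bound: all roots r satisfy |r| <= 1 + max(|a_i/a_n|) for i = 0,...,n-1
where a_n is the leading coefficient.

Coefficients: [2, 5, 4, 1]
Leading coefficient a_n = 2
Ratios |a_i/a_n|: 5/2, 2, 1/2
Maximum ratio: 5/2
Cauchy's bound: |r| <= 1 + 5/2 = 7/2

Upper bound = 7/2


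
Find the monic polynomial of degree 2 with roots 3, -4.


A monic polynomial with roots 3, -4 is:
p(x) = (x - 3)(x + 4)
After multiplying by (x - 3): x - 3
After multiplying by (x + 4): x^2 + x - 12

x^2 + x - 12


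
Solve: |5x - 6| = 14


An absolute value equation |expr| = 14 gives two cases:
Case 1: 5x - 6 = 14
  5x = 20, so x = 4
Case 2: 5x - 6 = -14
  5x = -8, so x = -8/5

x = -8/5, x = 4


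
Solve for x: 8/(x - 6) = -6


Multiply both sides by (x - 6): 8 = -6(x - 6)
Distribute: 8 = -6x + 36
-6x = 8 - 36 = -28
x = 14/3

x = 14/3


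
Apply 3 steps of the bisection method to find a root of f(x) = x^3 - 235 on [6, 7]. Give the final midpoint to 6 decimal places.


f(x) = x^3 - 235
f(6) = -19 < 0
f(7) = 108 > 0

Step 1: midpoint = (6.000000 + 7.000000)/2 = 6.500000
  f(6.500000) = 39.625000
  f(mid) > 0, so root is in [6.000000, 6.500000]

Step 2: midpoint = (6.000000 + 6.500000)/2 = 6.250000
  f(6.250000) = 9.140625
  f(mid) > 0, so root is in [6.000000, 6.250000]

Step 3: midpoint = (6.000000 + 6.250000)/2 = 6.125000
  f(6.125000) = -5.216797
  f(mid) < 0, so root is in [6.125000, 6.250000]

midpoint = 6.125000


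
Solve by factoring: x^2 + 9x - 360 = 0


We need two numbers that multiply to -360 and add to 9.
Those numbers are 24 and -15 (since 24 * (-15) = -360 and 24 + (-15) = 9).
So x^2 + 9x - 360 = (x + 24)(x - 15) = 0
Setting each factor to zero: x = -24 or x = 15

x = -24, x = 15


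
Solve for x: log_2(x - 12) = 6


Convert to exponential form: x - 12 = 2^6 = 64
x = 64 + 12 = 76
Check: log_2(76 - 12) = log_2(64) = log_2(64) = 6 ✓

x = 76


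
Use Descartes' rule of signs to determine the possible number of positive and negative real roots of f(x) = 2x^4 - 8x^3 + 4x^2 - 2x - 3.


Descartes' rule of signs:

For positive roots, count sign changes in f(x) = 2x^4 - 8x^3 + 4x^2 - 2x - 3:
Signs of coefficients: +, -, +, -, -
Number of sign changes: 3
Possible positive real roots: 3, 1

For negative roots, examine f(-x) = 2x^4 + 8x^3 + 4x^2 + 2x - 3:
Signs of coefficients: +, +, +, +, -
Number of sign changes: 1
Possible negative real roots: 1

Positive roots: 3 or 1; Negative roots: 1


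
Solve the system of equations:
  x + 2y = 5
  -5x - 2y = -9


Using Cramer's rule:
Determinant D = (1)(-2) - (-5)(2) = -2 + 10 = 8
Dx = (5)(-2) - (-9)(2) = -10 + 18 = 8
Dy = (1)(-9) - (-5)(5) = -9 + 25 = 16
x = Dx/D = 8/8 = 1
y = Dy/D = 16/8 = 2

x = 1, y = 2


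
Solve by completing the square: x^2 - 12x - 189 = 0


Start: x^2 - 12x - 189 = 0
Move constant: x^2 - 12x = 189
Half of -12 is -6, squared is 36
Add 36 to both sides: x^2 - 12x + 36 = 225
(x - 6)^2 = 225
x - 6 = ±15
x = 6 + 15 = 21 or x = 6 - 15 = -9

x = -9, x = 21


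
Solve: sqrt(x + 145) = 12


Square both sides: x + 145 = 12^2 = 144
x = 144 - 145 = -1
x = -1
Check: sqrt(1*(-1) + 145) = sqrt(144) = 12 ✓

x = -1


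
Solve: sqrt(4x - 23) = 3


Square both sides: 4x - 23 = 3^2 = 9
4x = 9 + 23 = 32
x = 8
Check: sqrt(4*8 - 23) = sqrt(9) = 3 ✓

x = 8


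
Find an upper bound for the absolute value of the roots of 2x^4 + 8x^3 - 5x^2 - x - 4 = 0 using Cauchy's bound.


Cauchy's bound: all roots r satisfy |r| <= 1 + max(|a_i/a_n|) for i = 0,...,n-1
where a_n is the leading coefficient.

Coefficients: [2, 8, -5, -1, -4]
Leading coefficient a_n = 2
Ratios |a_i/a_n|: 4, 5/2, 1/2, 2
Maximum ratio: 4
Cauchy's bound: |r| <= 1 + 4 = 5

Upper bound = 5


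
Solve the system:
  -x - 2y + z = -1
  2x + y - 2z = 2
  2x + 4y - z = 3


Using Cramer's rule. Expand each determinant along the first row.
D  = (-1)*[1*(-1) - (-2)*4] - (-2)*[2*(-1) - (-2)*2] + 1*[2*4 - 1*2]
  = (-1)*(7) - (-2)*(2) + 1*(6) = 3
Dx = (-1)*[1*(-1) - (-2)*4] - (-2)*[2*(-1) - (-2)*3] + 1*[2*4 - 1*3]
  = (-1)*(7) - (-2)*(4) + 1*(5) = 6
Dy = (-1)*[2*(-1) - (-2)*3] - (-1)*[2*(-1) - (-2)*2] + 1*[2*3 - 2*2]
  = (-1)*(4) - (-1)*(2) + 1*(2) = 0
Dz = (-1)*[1*3 - 2*4] - (-2)*[2*3 - 2*2] + (-1)*[2*4 - 1*2]
  = (-1)*(-5) - (-2)*(2) + (-1)*(6) = 3
x = Dx/D = 6/3 = 2, y = Dy/D = 0/3 = 0, z = Dz/D = 3/3 = 1
Check eq1: (-1)(2) + (-2)(0) + (1)(1) = -1 = -1 ✓
Check eq2: (2)(2) + (1)(0) + (-2)(1) = 2 = 2 ✓
Check eq3: (2)(2) + (4)(0) + (-1)(1) = 3 = 3 ✓

x = 2, y = 0, z = 1


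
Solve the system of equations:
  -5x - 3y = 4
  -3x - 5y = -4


Using Cramer's rule:
Determinant D = (-5)(-5) - (-3)(-3) = 25 - 9 = 16
Dx = (4)(-5) - (-4)(-3) = -20 - 12 = -32
Dy = (-5)(-4) - (-3)(4) = 20 + 12 = 32
x = Dx/D = -32/16 = -2
y = Dy/D = 32/16 = 2

x = -2, y = 2


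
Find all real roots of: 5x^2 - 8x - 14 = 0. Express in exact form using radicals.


Using the quadratic formula: x = (-b ± sqrt(b^2 - 4ac)) / (2a)
Here a = 5, b = -8, c = -14
Discriminant = b^2 - 4ac = (-8)^2 - 4(5)(-14) = 64 + 280 = 344
Since discriminant = 344 > 0, there are two real roots.
x = (8 ± 2*sqrt(86)) / 10
Simplifying: x = (4 ± sqrt(86)) / 5
Numerically: x ≈ 2.6547 or x ≈ -1.0547

x = (4 + sqrt(86)) / 5 or x = (4 - sqrt(86)) / 5


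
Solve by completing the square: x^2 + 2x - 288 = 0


Start: x^2 + 2x - 288 = 0
Move constant: x^2 + 2x = 288
Half of 2 is 1, squared is 1
Add 1 to both sides: x^2 + 2x + 1 = 289
(x + 1)^2 = 289
x + 1 = ±17
x = -1 + 17 = 16 or x = -1 - 17 = -18

x = -18, x = 16


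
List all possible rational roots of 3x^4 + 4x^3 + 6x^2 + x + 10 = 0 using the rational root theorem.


Rational root theorem: possible roots are ±p/q where:
  p divides the constant term (10): p ∈ {1, 2, 5, 10}
  q divides the leading coefficient (3): q ∈ {1, 3}

All possible rational roots: -10, -5, -10/3, -2, -5/3, -1, -2/3, -1/3, 1/3, 2/3, 1, 5/3, 2, 10/3, 5, 10

-10, -5, -10/3, -2, -5/3, -1, -2/3, -1/3, 1/3, 2/3, 1, 5/3, 2, 10/3, 5, 10


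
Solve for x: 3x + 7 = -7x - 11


Starting with: 3x + 7 = -7x - 11
Move all x terms to left: (3 + 7)x = -11 - 7
Simplify: 10x = -18
Divide both sides by 10: x = -9/5

x = -9/5


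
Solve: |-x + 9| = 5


An absolute value equation |expr| = 5 gives two cases:
Case 1: -x + 9 = 5
  -x = -4, so x = 4
Case 2: -x + 9 = -5
  -x = -14, so x = 14

x = 4, x = 14


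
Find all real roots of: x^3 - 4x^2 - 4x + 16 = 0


Let p(x) = x^3 - 4x^2 - 4x + 16. By the rational root theorem (leading coefficient 1), any rational root is an integer divisor of 16: try ±1, ±2, ... in turn.
Test x = 1: value = 9 ≠ 0.
Test x = -1: value = 15 ≠ 0.
Test x = 2: value = 0 ✓, so (x - 2) is a factor.
Synthetic division by (x - 2): bring down 1; 1(2) - 4 = -2; (-2)(2) - 4 = -8; (-8)(2) + 16 = 0 → quotient x^2 - 2x - 8, remainder 0.
Solve the quadratic x^2 - 2x - 8 = 0: discriminant = (-2)^2 - 4(1)(-8) = 4 + 32 = 36.
sqrt(36) = 6, so x = (2 ± 6)/2: x = 4 or x = -2.

x = -2, x = 2, x = 4


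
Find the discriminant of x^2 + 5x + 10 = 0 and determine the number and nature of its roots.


For ax^2 + bx + c = 0, discriminant D = b^2 - 4ac
Here a = 1, b = 5, c = 10
D = (5)^2 - 4(1)(10) = 25 - 40 = -15

D = -15 < 0
The equation has no real roots (2 complex conjugate roots).

Discriminant = -15, no real roots (2 complex conjugate roots)


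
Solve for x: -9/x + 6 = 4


Subtract 6 from both sides: -9/x = -2
Multiply both sides by x: -9 = -2 * x
Divide by -2: x = 9/2

x = 9/2


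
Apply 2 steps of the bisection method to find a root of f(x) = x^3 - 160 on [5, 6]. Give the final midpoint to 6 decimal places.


f(x) = x^3 - 160
f(5) = -35 < 0
f(6) = 56 > 0

Step 1: midpoint = (5.000000 + 6.000000)/2 = 5.500000
  f(5.500000) = 6.375000
  f(mid) > 0, so root is in [5.000000, 5.500000]

Step 2: midpoint = (5.000000 + 5.500000)/2 = 5.250000
  f(5.250000) = -15.296875
  f(mid) < 0, so root is in [5.250000, 5.500000]

midpoint = 5.250000


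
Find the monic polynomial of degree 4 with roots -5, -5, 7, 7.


A monic polynomial with roots -5, -5, 7, 7 is:
p(x) = (x + 5)(x + 5)(x - 7)(x - 7)
After multiplying by (x + 5): x + 5
After multiplying by (x + 5): x^2 + 10x + 25
After multiplying by (x - 7): x^3 + 3x^2 - 45x - 175
After multiplying by (x - 7): x^4 - 4x^3 - 66x^2 + 140x + 1225

x^4 - 4x^3 - 66x^2 + 140x + 1225


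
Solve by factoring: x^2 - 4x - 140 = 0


We need two numbers that multiply to -140 and add to -4.
Those numbers are -14 and 10 (since (-14) * 10 = -140 and (-14) + 10 = -4).
So x^2 - 4x - 140 = (x - 14)(x + 10) = 0
Setting each factor to zero: x = 14 or x = -10

x = -10, x = 14


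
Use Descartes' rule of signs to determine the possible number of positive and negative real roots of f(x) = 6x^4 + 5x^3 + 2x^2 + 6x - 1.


Descartes' rule of signs:

For positive roots, count sign changes in f(x) = 6x^4 + 5x^3 + 2x^2 + 6x - 1:
Signs of coefficients: +, +, +, +, -
Number of sign changes: 1
Possible positive real roots: 1

For negative roots, examine f(-x) = 6x^4 - 5x^3 + 2x^2 - 6x - 1:
Signs of coefficients: +, -, +, -, -
Number of sign changes: 3
Possible negative real roots: 3, 1

Positive roots: 1; Negative roots: 3 or 1


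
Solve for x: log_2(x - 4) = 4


Convert to exponential form: x - 4 = 2^4 = 16
x = 16 + 4 = 20
Check: log_2(20 - 4) = log_2(16) = log_2(16) = 4 ✓

x = 20


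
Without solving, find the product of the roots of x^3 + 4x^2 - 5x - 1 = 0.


By Vieta's formulas for x^3 + bx^2 + cx + d = 0:
  r1 + r2 + r3 = -b/a = -4
  r1*r2 + r1*r3 + r2*r3 = c/a = -5
  r1*r2*r3 = -d/a = 1


Product = 1


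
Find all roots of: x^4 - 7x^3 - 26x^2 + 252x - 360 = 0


Let p(x) = x^4 - 7x^3 - 26x^2 + 252x - 360. By the rational root theorem (leading coefficient 1), any rational root is an integer divisor of 360: try ±1, ±2, ... in turn.
Test x = 1: value = -140 ≠ 0.
Test x = -1: value = -630 ≠ 0.
Test x = 2: value = 0 ✓, so (x - 2) is a factor.
Synthetic division by (x - 2): bring down 1; 1(2) - 7 = -5; (-5)(2) - 26 = -36; (-36)(2) + 252 = 180; 180(2) - 360 = 0 → quotient x^3 - 5x^2 - 36x + 180, remainder 0.
Continue with the quotient x^3 - 5x^2 - 36x + 180 (candidates must divide 180; re-test x = 2 first in case it repeats).
Test x = 2: value = 96 ≠ 0.
Test x = -2: value = 224 ≠ 0.
Test x = 3: value = 54 ≠ 0.
Test x = -3: value = 216 ≠ 0.
Test x = 4: value = 20 ≠ 0.
Test x = -4: value = 180 ≠ 0.
Test x = 5: value = 0 ✓, so (x - 5) is a factor.
Synthetic division by (x - 5): bring down 1; 1(5) - 5 = 0; 0(5) - 36 = -36; (-36)(5) + 180 = 0 → quotient x^2 - 36, remainder 0.
Solve the quadratic x^2 - 36 = 0: discriminant = 0^2 - 4(1)(-36) = 0 + 144 = 144.
sqrt(144) = 12, so x = (0 ± 12)/2: x = 6 or x = -6.
Collecting all roots found:

x = -6, x = 2, x = 5, x = 6


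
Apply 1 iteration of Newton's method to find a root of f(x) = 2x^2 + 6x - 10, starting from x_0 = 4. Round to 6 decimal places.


Newton's method: x_(n+1) = x_n - f(x_n)/f'(x_n)
f(x) = 2x^2 + 6x - 10
f'(x) = 4x + 6

Iteration 1:
  f(4.000000) = 46.000000
  f'(4.000000) = 22.000000
  x_1 = 4.000000 - (46.000000)/(22.000000) = 1.909091

x_1 = 1.909091


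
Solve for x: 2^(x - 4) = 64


Express both sides with the same base.
64 = 2^6
Since the bases match, equate exponents: x - 4 = 6
So x = 6 - (-4) = 10

x = 10


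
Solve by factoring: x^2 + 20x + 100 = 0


We need two numbers that multiply to 100 and add to 20.
Those numbers are 10 and 10 (since 10 * 10 = 100 and 10 + 10 = 20).
So x^2 + 20x + 100 = (x + 10)(x + 10) = 0
Setting each factor to zero: x = -10 or x = -10

x = -10


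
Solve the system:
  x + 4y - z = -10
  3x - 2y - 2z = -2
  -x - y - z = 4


Using Cramer's rule. Expand each determinant along the first row.
D  = 1*[(-2)*(-1) - (-2)*(-1)] - 4*[3*(-1) - (-2)*(-1)] + (-1)*[3*(-1) - (-2)*(-1)]
  = 1*(0) - 4*(-5) + (-1)*(-5) = 25
Dx = (-10)*[(-2)*(-1) - (-2)*(-1)] - 4*[(-2)*(-1) - (-2)*4] + (-1)*[(-2)*(-1) - (-2)*4]
  = (-10)*(0) - 4*(10) + (-1)*(10) = -50
Dy = 1*[(-2)*(-1) - (-2)*4] - (-10)*[3*(-1) - (-2)*(-1)] + (-1)*[3*4 - (-2)*(-1)]
  = 1*(10) - (-10)*(-5) + (-1)*(10) = -50
Dz = 1*[(-2)*4 - (-2)*(-1)] - 4*[3*4 - (-2)*(-1)] + (-10)*[3*(-1) - (-2)*(-1)]
  = 1*(-10) - 4*(10) + (-10)*(-5) = 0
x = Dx/D = -50/25 = -2, y = Dy/D = -50/25 = -2, z = Dz/D = 0/25 = 0
Check eq1: (1)(-2) + (4)(-2) + (-1)(0) = -10 = -10 ✓
Check eq2: (3)(-2) + (-2)(-2) + (-2)(0) = -2 = -2 ✓
Check eq3: (-1)(-2) + (-1)(-2) + (-1)(0) = 4 = 4 ✓

x = -2, y = -2, z = 0


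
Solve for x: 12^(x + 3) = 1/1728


Express both sides with the same base.
1/1728 = 12^(-3)
Since the bases match, equate exponents: x + 3 = -3
So x = -3 - (3) = -6

x = -6


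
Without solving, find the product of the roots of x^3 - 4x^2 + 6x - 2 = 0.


By Vieta's formulas for x^3 + bx^2 + cx + d = 0:
  r1 + r2 + r3 = -b/a = 4
  r1*r2 + r1*r3 + r2*r3 = c/a = 6
  r1*r2*r3 = -d/a = 2


Product = 2


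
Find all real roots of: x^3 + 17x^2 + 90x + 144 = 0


Let p(x) = x^3 + 17x^2 + 90x + 144. By the rational root theorem (leading coefficient 1), any rational root is an integer divisor of 144: try ±1, ±2, ... in turn.
Test x = 1: value = 252 ≠ 0.
Test x = -1: value = 70 ≠ 0.
Test x = 2: value = 400 ≠ 0.
Test x = -2: value = 24 ≠ 0.
Test x = 3: value = 594 ≠ 0.
Test x = -3: value = 0 ✓, so (x + 3) is a factor.
Synthetic division by (x + 3): bring down 1; 1(-3) + 17 = 14; 14(-3) + 90 = 48; 48(-3) + 144 = 0 → quotient x^2 + 14x + 48, remainder 0.
Solve the quadratic x^2 + 14x + 48 = 0: discriminant = 14^2 - 4(1)(48) = 196 - 192 = 4.
sqrt(4) = 2, so x = (-14 ± 2)/2: x = -6 or x = -8.

x = -8, x = -6, x = -3


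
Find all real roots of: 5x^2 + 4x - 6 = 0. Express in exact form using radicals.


Using the quadratic formula: x = (-b ± sqrt(b^2 - 4ac)) / (2a)
Here a = 5, b = 4, c = -6
Discriminant = b^2 - 4ac = 4^2 - 4(5)(-6) = 16 + 120 = 136
Since discriminant = 136 > 0, there are two real roots.
x = (-4 ± 2*sqrt(34)) / 10
Simplifying: x = (-2 ± sqrt(34)) / 5
Numerically: x ≈ 0.7662 or x ≈ -1.5662

x = (-2 + sqrt(34)) / 5 or x = (-2 - sqrt(34)) / 5


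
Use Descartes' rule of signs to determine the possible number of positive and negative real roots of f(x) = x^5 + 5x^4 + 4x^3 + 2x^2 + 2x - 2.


Descartes' rule of signs:

For positive roots, count sign changes in f(x) = x^5 + 5x^4 + 4x^3 + 2x^2 + 2x - 2:
Signs of coefficients: +, +, +, +, +, -
Number of sign changes: 1
Possible positive real roots: 1

For negative roots, examine f(-x) = -x^5 + 5x^4 - 4x^3 + 2x^2 - 2x - 2:
Signs of coefficients: -, +, -, +, -, -
Number of sign changes: 4
Possible negative real roots: 4, 2, 0

Positive roots: 1; Negative roots: 4 or 2 or 0


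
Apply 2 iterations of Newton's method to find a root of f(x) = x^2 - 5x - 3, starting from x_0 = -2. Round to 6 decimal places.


Newton's method: x_(n+1) = x_n - f(x_n)/f'(x_n)
f(x) = x^2 - 5x - 3
f'(x) = 2x - 5

Iteration 1:
  f(-2.000000) = 11.000000
  f'(-2.000000) = -9.000000
  x_1 = -2.000000 - (11.000000)/(-9.000000) = -0.777778

Iteration 2:
  f(-0.777778) = 1.493827
  f'(-0.777778) = -6.555556
  x_2 = -0.777778 - (1.493827)/(-6.555556) = -0.549906

x_2 = -0.549906


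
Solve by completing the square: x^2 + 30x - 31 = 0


Start: x^2 + 30x - 31 = 0
Move constant: x^2 + 30x = 31
Half of 30 is 15, squared is 225
Add 225 to both sides: x^2 + 30x + 225 = 256
(x + 15)^2 = 256
x + 15 = ±16
x = -15 + 16 = 1 or x = -15 - 16 = -31

x = -31, x = 1


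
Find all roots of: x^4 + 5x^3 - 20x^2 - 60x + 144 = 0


Let p(x) = x^4 + 5x^3 - 20x^2 - 60x + 144. By the rational root theorem (leading coefficient 1), any rational root is an integer divisor of 144: try ±1, ±2, ... in turn.
Test x = 1: value = 70 ≠ 0.
Test x = -1: value = 180 ≠ 0.
Test x = 2: value = 0 ✓, so (x - 2) is a factor.
Synthetic division by (x - 2): bring down 1; 1(2) + 5 = 7; 7(2) - 20 = -6; (-6)(2) - 60 = -72; (-72)(2) + 144 = 0 → quotient x^3 + 7x^2 - 6x - 72, remainder 0.
Continue with the quotient x^3 + 7x^2 - 6x - 72 (candidates must divide 72; re-test x = 2 first in case it repeats).
Test x = 2: value = -48 ≠ 0.
Test x = -2: value = -40 ≠ 0.
Test x = 3: value = 0 ✓, so (x - 3) is a factor.
Synthetic division by (x - 3): bring down 1; 1(3) + 7 = 10; 10(3) - 6 = 24; 24(3) - 72 = 0 → quotient x^2 + 10x + 24, remainder 0.
Solve the quadratic x^2 + 10x + 24 = 0: discriminant = 10^2 - 4(1)(24) = 100 - 96 = 4.
sqrt(4) = 2, so x = (-10 ± 2)/2: x = -4 or x = -6.
Collecting all roots found:

x = -6, x = -4, x = 2, x = 3


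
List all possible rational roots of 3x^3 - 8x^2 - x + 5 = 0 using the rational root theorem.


Rational root theorem: possible roots are ±p/q where:
  p divides the constant term (5): p ∈ {1, 5}
  q divides the leading coefficient (3): q ∈ {1, 3}

All possible rational roots: -5, -5/3, -1, -1/3, 1/3, 1, 5/3, 5

-5, -5/3, -1, -1/3, 1/3, 1, 5/3, 5


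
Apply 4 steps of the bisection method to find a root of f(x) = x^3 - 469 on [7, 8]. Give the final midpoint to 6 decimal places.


f(x) = x^3 - 469
f(7) = -126 < 0
f(8) = 43 > 0

Step 1: midpoint = (7.000000 + 8.000000)/2 = 7.500000
  f(7.500000) = -47.125000
  f(mid) < 0, so root is in [7.500000, 8.000000]

Step 2: midpoint = (7.500000 + 8.000000)/2 = 7.750000
  f(7.750000) = -3.515625
  f(mid) < 0, so root is in [7.750000, 8.000000]

Step 3: midpoint = (7.750000 + 8.000000)/2 = 7.875000
  f(7.875000) = 19.373047
  f(mid) > 0, so root is in [7.750000, 7.875000]

Step 4: midpoint = (7.750000 + 7.875000)/2 = 7.812500
  f(7.812500) = 7.837158
  f(mid) > 0, so root is in [7.750000, 7.812500]

midpoint = 7.812500


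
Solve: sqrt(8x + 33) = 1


Square both sides: 8x + 33 = 1^2 = 1
8x = 1 - 33 = -32
x = -4
Check: sqrt(8*(-4) + 33) = sqrt(1) = 1 ✓

x = -4


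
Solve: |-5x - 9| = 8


An absolute value equation |expr| = 8 gives two cases:
Case 1: -5x - 9 = 8
  -5x = 17, so x = -17/5
Case 2: -5x - 9 = -8
  -5x = 1, so x = -1/5

x = -17/5, x = -1/5


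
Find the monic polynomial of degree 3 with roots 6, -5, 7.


A monic polynomial with roots 6, -5, 7 is:
p(x) = (x - 6)(x + 5)(x - 7)
After multiplying by (x - 6): x - 6
After multiplying by (x + 5): x^2 - x - 30
After multiplying by (x - 7): x^3 - 8x^2 - 23x + 210

x^3 - 8x^2 - 23x + 210


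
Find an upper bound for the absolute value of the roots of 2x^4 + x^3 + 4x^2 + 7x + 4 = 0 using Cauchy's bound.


Cauchy's bound: all roots r satisfy |r| <= 1 + max(|a_i/a_n|) for i = 0,...,n-1
where a_n is the leading coefficient.

Coefficients: [2, 1, 4, 7, 4]
Leading coefficient a_n = 2
Ratios |a_i/a_n|: 1/2, 2, 7/2, 2
Maximum ratio: 7/2
Cauchy's bound: |r| <= 1 + 7/2 = 9/2

Upper bound = 9/2


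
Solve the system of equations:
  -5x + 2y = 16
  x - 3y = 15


Using Cramer's rule:
Determinant D = (-5)(-3) - (1)(2) = 15 - 2 = 13
Dx = (16)(-3) - (15)(2) = -48 - 30 = -78
Dy = (-5)(15) - (1)(16) = -75 - 16 = -91
x = Dx/D = -78/13 = -6
y = Dy/D = -91/13 = -7

x = -6, y = -7


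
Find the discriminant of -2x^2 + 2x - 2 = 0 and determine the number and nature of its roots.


For ax^2 + bx + c = 0, discriminant D = b^2 - 4ac
Here a = -2, b = 2, c = -2
D = (2)^2 - 4(-2)(-2) = 4 - 16 = -12

D = -12 < 0
The equation has no real roots (2 complex conjugate roots).

Discriminant = -12, no real roots (2 complex conjugate roots)


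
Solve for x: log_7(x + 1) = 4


Convert to exponential form: x + 1 = 7^4 = 2401
x = 2401 - 1 = 2400
Check: log_7(2400 + 1) = log_7(2401) = log_7(2401) = 4 ✓

x = 2400


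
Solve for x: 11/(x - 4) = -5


Multiply both sides by (x - 4): 11 = -5(x - 4)
Distribute: 11 = -5x + 20
-5x = 11 - 20 = -9
x = 9/5

x = 9/5


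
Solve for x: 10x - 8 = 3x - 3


Starting with: 10x - 8 = 3x - 3
Move all x terms to left: (10 - 3)x = -3 + 8
Simplify: 7x = 5
Divide both sides by 7: x = 5/7

x = 5/7


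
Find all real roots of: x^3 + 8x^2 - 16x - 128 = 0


Let p(x) = x^3 + 8x^2 - 16x - 128. By the rational root theorem (leading coefficient 1), any rational root is an integer divisor of 128: try ±1, ±2, ... in turn.
Test x = 1: value = -135 ≠ 0.
Test x = -1: value = -105 ≠ 0.
Test x = 2: value = -120 ≠ 0.
Test x = -2: value = -72 ≠ 0.
Test x = 4: value = 0 ✓, so (x - 4) is a factor.
Synthetic division by (x - 4): bring down 1; 1(4) + 8 = 12; 12(4) - 16 = 32; 32(4) - 128 = 0 → quotient x^2 + 12x + 32, remainder 0.
Solve the quadratic x^2 + 12x + 32 = 0: discriminant = 12^2 - 4(1)(32) = 144 - 128 = 16.
sqrt(16) = 4, so x = (-12 ± 4)/2: x = -4 or x = -8.

x = -8, x = -4, x = 4


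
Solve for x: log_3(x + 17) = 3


Convert to exponential form: x + 17 = 3^3 = 27
x = 27 - 17 = 10
Check: log_3(10 + 17) = log_3(27) = log_3(27) = 3 ✓

x = 10


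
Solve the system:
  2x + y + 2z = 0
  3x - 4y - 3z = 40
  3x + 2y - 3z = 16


Using Cramer's rule. Expand each determinant along the first row.
D  = 2*[(-4)*(-3) - (-3)*2] - 1*[3*(-3) - (-3)*3] + 2*[3*2 - (-4)*3]
  = 2*(18) - 1*(0) + 2*(18) = 72
Dx = 0*[(-4)*(-3) - (-3)*2] - 1*[40*(-3) - (-3)*16] + 2*[40*2 - (-4)*16]
  = 0*(18) - 1*(-72) + 2*(144) = 360
Dy = 2*[40*(-3) - (-3)*16] - 0*[3*(-3) - (-3)*3] + 2*[3*16 - 40*3]
  = 2*(-72) - 0*(0) + 2*(-72) = -288
Dz = 2*[(-4)*16 - 40*2] - 1*[3*16 - 40*3] + 0*[3*2 - (-4)*3]
  = 2*(-144) - 1*(-72) + 0*(18) = -216
x = Dx/D = 360/72 = 5, y = Dy/D = -288/72 = -4, z = Dz/D = -216/72 = -3
Check eq1: (2)(5) + (1)(-4) + (2)(-3) = 0 = 0 ✓
Check eq2: (3)(5) + (-4)(-4) + (-3)(-3) = 40 = 40 ✓
Check eq3: (3)(5) + (2)(-4) + (-3)(-3) = 16 = 16 ✓

x = 5, y = -4, z = -3


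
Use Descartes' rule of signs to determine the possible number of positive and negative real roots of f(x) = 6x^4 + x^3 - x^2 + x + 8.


Descartes' rule of signs:

For positive roots, count sign changes in f(x) = 6x^4 + x^3 - x^2 + x + 8:
Signs of coefficients: +, +, -, +, +
Number of sign changes: 2
Possible positive real roots: 2, 0

For negative roots, examine f(-x) = 6x^4 - x^3 - x^2 - x + 8:
Signs of coefficients: +, -, -, -, +
Number of sign changes: 2
Possible negative real roots: 2, 0

Positive roots: 2 or 0; Negative roots: 2 or 0


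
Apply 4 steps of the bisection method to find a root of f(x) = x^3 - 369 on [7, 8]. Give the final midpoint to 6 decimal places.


f(x) = x^3 - 369
f(7) = -26 < 0
f(8) = 143 > 0

Step 1: midpoint = (7.000000 + 8.000000)/2 = 7.500000
  f(7.500000) = 52.875000
  f(mid) > 0, so root is in [7.000000, 7.500000]

Step 2: midpoint = (7.000000 + 7.500000)/2 = 7.250000
  f(7.250000) = 12.078125
  f(mid) > 0, so root is in [7.000000, 7.250000]

Step 3: midpoint = (7.000000 + 7.250000)/2 = 7.125000
  f(7.125000) = -7.294922
  f(mid) < 0, so root is in [7.125000, 7.250000]

Step 4: midpoint = (7.125000 + 7.250000)/2 = 7.187500
  f(7.187500) = 2.307373
  f(mid) > 0, so root is in [7.125000, 7.187500]

midpoint = 7.187500


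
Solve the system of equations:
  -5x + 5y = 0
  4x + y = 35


Using Cramer's rule:
Determinant D = (-5)(1) - (4)(5) = -5 - 20 = -25
Dx = (0)(1) - (35)(5) = 0 - 175 = -175
Dy = (-5)(35) - (4)(0) = -175 - 0 = -175
x = Dx/D = -175/-25 = 7
y = Dy/D = -175/-25 = 7

x = 7, y = 7


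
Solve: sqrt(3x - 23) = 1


Square both sides: 3x - 23 = 1^2 = 1
3x = 1 + 23 = 24
x = 8
Check: sqrt(3*8 - 23) = sqrt(1) = 1 ✓

x = 8


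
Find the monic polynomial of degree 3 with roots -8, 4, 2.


A monic polynomial with roots -8, 4, 2 is:
p(x) = (x + 8)(x - 4)(x - 2)
After multiplying by (x + 8): x + 8
After multiplying by (x - 4): x^2 + 4x - 32
After multiplying by (x - 2): x^3 + 2x^2 - 40x + 64

x^3 + 2x^2 - 40x + 64


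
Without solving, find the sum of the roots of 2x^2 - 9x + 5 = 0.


By Vieta's formulas for ax^2 + bx + c = 0:
  Sum of roots = -b/a
  Product of roots = c/a

Here a = 2, b = -9, c = 5
Sum = -(-9)/2 = 9/2
Product = 5/2 = 5/2

Sum = 9/2


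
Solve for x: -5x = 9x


Starting with: -5x = 9x
Move all x terms to left: (-5 - 9)x = 0 - 0
Simplify: -14x = 0
Divide both sides by -14: x = 0

x = 0


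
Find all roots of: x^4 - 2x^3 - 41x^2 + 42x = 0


The constant term is 0, so x = 0 is a root. Factor out x:
  x^3 - 2x^2 - 41x + 42 = 0
Let p(x) = x^3 - 2x^2 - 41x + 42. By the rational root theorem (leading coefficient 1), any rational root is an integer divisor of 42: try ±1, ±2, ... in turn.
Test x = 1: value = 0 ✓, so (x - 1) is a factor.
Synthetic division by (x - 1): bring down 1; 1(1) - 2 = -1; (-1)(1) - 41 = -42; (-42)(1) + 42 = 0 → quotient x^2 - x - 42, remainder 0.
Solve the quadratic x^2 - x - 42 = 0: discriminant = (-1)^2 - 4(1)(-42) = 1 + 168 = 169.
sqrt(169) = 13, so x = (1 ± 13)/2: x = 7 or x = -6.
Collecting all roots found:

x = -6, x = 0, x = 1, x = 7


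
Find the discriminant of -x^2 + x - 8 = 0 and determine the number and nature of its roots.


For ax^2 + bx + c = 0, discriminant D = b^2 - 4ac
Here a = -1, b = 1, c = -8
D = (1)^2 - 4(-1)(-8) = 1 - 32 = -31

D = -31 < 0
The equation has no real roots (2 complex conjugate roots).

Discriminant = -31, no real roots (2 complex conjugate roots)


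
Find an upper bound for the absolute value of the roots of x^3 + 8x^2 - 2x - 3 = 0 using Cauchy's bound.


Cauchy's bound: all roots r satisfy |r| <= 1 + max(|a_i/a_n|) for i = 0,...,n-1
where a_n is the leading coefficient.

Coefficients: [1, 8, -2, -3]
Leading coefficient a_n = 1
Ratios |a_i/a_n|: 8, 2, 3
Maximum ratio: 8
Cauchy's bound: |r| <= 1 + 8 = 9

Upper bound = 9


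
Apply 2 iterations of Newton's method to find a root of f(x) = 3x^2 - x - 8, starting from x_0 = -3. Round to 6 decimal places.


Newton's method: x_(n+1) = x_n - f(x_n)/f'(x_n)
f(x) = 3x^2 - x - 8
f'(x) = 6x - 1

Iteration 1:
  f(-3.000000) = 22.000000
  f'(-3.000000) = -19.000000
  x_1 = -3.000000 - (22.000000)/(-19.000000) = -1.842105

Iteration 2:
  f(-1.842105) = 4.022161
  f'(-1.842105) = -12.052632
  x_2 = -1.842105 - (4.022161)/(-12.052632) = -1.508389

x_2 = -1.508389


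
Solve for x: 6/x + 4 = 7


Subtract 4 from both sides: 6/x = 3
Multiply both sides by x: 6 = 3 * x
Divide by 3: x = 2

x = 2


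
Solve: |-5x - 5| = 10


An absolute value equation |expr| = 10 gives two cases:
Case 1: -5x - 5 = 10
  -5x = 15, so x = -3
Case 2: -5x - 5 = -10
  -5x = -5, so x = 1

x = -3, x = 1


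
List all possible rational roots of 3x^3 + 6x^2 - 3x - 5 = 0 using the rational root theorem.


Rational root theorem: possible roots are ±p/q where:
  p divides the constant term (-5): p ∈ {1, 5}
  q divides the leading coefficient (3): q ∈ {1, 3}

All possible rational roots: -5, -5/3, -1, -1/3, 1/3, 1, 5/3, 5

-5, -5/3, -1, -1/3, 1/3, 1, 5/3, 5


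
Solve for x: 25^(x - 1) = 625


Express both sides with the same base.
625 = 25^2
Since the bases match, equate exponents: x - 1 = 2
So x = 2 - (-1) = 3

x = 3


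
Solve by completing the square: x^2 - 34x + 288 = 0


Start: x^2 - 34x + 288 = 0
Move constant: x^2 - 34x = -288
Half of -34 is -17, squared is 289
Add 289 to both sides: x^2 - 34x + 289 = 1
(x - 17)^2 = 1
x - 17 = ±1
x = 17 + 1 = 18 or x = 17 - 1 = 16

x = 16, x = 18


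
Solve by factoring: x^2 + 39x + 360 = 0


We need two numbers that multiply to 360 and add to 39.
Those numbers are 15 and 24 (since 15 * 24 = 360 and 15 + 24 = 39).
So x^2 + 39x + 360 = (x + 15)(x + 24) = 0
Setting each factor to zero: x = -15 or x = -24

x = -24, x = -15


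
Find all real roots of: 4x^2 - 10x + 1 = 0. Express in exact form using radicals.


Using the quadratic formula: x = (-b ± sqrt(b^2 - 4ac)) / (2a)
Here a = 4, b = -10, c = 1
Discriminant = b^2 - 4ac = (-10)^2 - 4(4)(1) = 100 - 16 = 84
Since discriminant = 84 > 0, there are two real roots.
x = (10 ± 2*sqrt(21)) / 8
Simplifying: x = (5 ± sqrt(21)) / 4
Numerically: x ≈ 2.3956 or x ≈ 0.1044

x = (5 + sqrt(21)) / 4 or x = (5 - sqrt(21)) / 4


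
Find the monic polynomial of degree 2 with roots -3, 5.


A monic polynomial with roots -3, 5 is:
p(x) = (x + 3)(x - 5)
After multiplying by (x + 3): x + 3
After multiplying by (x - 5): x^2 - 2x - 15

x^2 - 2x - 15


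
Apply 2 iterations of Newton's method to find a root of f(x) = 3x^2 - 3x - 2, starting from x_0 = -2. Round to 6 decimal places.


Newton's method: x_(n+1) = x_n - f(x_n)/f'(x_n)
f(x) = 3x^2 - 3x - 2
f'(x) = 6x - 3

Iteration 1:
  f(-2.000000) = 16.000000
  f'(-2.000000) = -15.000000
  x_1 = -2.000000 - (16.000000)/(-15.000000) = -0.933333

Iteration 2:
  f(-0.933333) = 3.413333
  f'(-0.933333) = -8.600000
  x_2 = -0.933333 - (3.413333)/(-8.600000) = -0.536434

x_2 = -0.536434


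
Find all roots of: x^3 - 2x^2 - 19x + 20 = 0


Let p(x) = x^3 - 2x^2 - 19x + 20. By the rational root theorem (leading coefficient 1), any rational root is an integer divisor of 20: try ±1, ±2, ... in turn.
Test x = 1: value = 0 ✓, so (x - 1) is a factor.
Synthetic division by (x - 1): bring down 1; 1(1) - 2 = -1; (-1)(1) - 19 = -20; (-20)(1) + 20 = 0 → quotient x^2 - x - 20, remainder 0.
Solve the quadratic x^2 - x - 20 = 0: discriminant = (-1)^2 - 4(1)(-20) = 1 + 80 = 81.
sqrt(81) = 9, so x = (1 ± 9)/2: x = 5 or x = -4.
Collecting all roots found:

x = -4, x = 1, x = 5
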